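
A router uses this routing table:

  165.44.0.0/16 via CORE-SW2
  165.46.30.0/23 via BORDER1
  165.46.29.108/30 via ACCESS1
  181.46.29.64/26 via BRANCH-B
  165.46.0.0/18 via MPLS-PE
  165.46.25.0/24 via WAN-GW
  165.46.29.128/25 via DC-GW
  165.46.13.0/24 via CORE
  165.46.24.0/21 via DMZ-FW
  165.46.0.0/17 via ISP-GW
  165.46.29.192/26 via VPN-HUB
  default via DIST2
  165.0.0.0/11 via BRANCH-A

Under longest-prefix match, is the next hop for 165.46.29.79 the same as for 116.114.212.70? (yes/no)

165.46.29.79: longest match 165.46.24.0/21 -> DMZ-FW
116.114.212.70: longest match 0.0.0.0/0 -> DIST2

no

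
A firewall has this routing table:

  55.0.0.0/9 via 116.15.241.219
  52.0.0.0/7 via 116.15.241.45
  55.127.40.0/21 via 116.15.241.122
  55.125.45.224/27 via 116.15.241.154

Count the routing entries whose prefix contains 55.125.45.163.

1

Prefixes containing 55.125.45.163:
  55.0.0.0/9 (55.0.0.0 - 55.127.255.255)
Total matching entries: 1.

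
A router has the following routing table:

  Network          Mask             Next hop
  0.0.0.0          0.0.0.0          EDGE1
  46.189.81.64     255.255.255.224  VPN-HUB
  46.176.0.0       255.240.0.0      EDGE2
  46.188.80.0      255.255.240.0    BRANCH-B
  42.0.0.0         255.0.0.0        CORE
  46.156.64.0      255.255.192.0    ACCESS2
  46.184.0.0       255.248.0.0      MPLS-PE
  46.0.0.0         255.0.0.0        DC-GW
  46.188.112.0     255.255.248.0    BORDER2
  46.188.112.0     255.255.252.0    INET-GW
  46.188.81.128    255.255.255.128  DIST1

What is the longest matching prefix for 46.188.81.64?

Entries matching 46.188.81.64:
  0.0.0.0/0 (default, matches everything)
  46.0.0.0/8 (46.0.0.0 - 46.255.255.255)
  46.176.0.0/12 (46.176.0.0 - 46.191.255.255)
  46.184.0.0/13 (46.184.0.0 - 46.191.255.255)
  46.188.80.0/20 (46.188.80.0 - 46.188.95.255)
Most specific is 46.188.80.0/20.

46.188.80.0/20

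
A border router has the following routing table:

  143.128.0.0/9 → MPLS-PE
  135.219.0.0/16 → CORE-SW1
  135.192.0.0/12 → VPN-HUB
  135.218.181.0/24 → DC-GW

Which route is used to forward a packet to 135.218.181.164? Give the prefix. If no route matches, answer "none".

135.218.181.0/24

Entries matching 135.218.181.164:
  135.218.181.0/24 (135.218.181.0 - 135.218.181.255)
Most specific is 135.218.181.0/24.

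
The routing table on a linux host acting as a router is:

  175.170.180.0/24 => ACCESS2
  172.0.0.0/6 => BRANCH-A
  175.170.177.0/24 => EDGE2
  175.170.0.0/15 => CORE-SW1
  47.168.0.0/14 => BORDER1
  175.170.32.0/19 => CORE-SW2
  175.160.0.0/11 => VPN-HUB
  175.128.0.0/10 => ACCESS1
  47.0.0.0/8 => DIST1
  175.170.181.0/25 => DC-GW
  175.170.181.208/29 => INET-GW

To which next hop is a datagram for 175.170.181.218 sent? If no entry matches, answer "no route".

CORE-SW1

Routes whose prefix contains 175.170.181.218:
  172.0.0.0/6 (172.0.0.0 - 175.255.255.255) -> BRANCH-A
  175.128.0.0/10 (175.128.0.0 - 175.191.255.255) -> ACCESS1
  175.160.0.0/11 (175.160.0.0 - 175.191.255.255) -> VPN-HUB
  175.170.0.0/15 (175.170.0.0 - 175.171.255.255) -> CORE-SW1
More-specific entries that do NOT match:
  175.170.181.208/29 (175.170.181.208 - 175.170.181.215) does not contain 175.170.181.218
  175.170.181.0/25 (175.170.181.0 - 175.170.181.127) does not contain 175.170.181.218
  175.170.180.0/24 (175.170.180.0 - 175.170.180.255) does not contain 175.170.181.218
  175.170.177.0/24 (175.170.177.0 - 175.170.177.255) does not contain 175.170.181.218
  175.170.32.0/19 (175.170.32.0 - 175.170.63.255) does not contain 175.170.181.218
Longest matching prefix is /15 -> next hop CORE-SW1.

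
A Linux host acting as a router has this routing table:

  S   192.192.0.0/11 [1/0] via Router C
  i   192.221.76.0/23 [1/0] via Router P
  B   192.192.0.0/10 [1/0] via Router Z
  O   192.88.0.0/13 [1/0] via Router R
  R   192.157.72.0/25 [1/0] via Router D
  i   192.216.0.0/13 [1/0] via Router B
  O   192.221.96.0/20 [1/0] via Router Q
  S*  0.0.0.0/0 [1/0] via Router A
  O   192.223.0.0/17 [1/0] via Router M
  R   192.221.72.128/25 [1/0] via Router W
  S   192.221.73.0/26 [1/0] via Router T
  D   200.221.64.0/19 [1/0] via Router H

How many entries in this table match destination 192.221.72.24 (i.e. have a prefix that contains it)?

4

Prefixes containing 192.221.72.24:
  0.0.0.0/0 (default, matches everything)
  192.192.0.0/10 (192.192.0.0 - 192.255.255.255)
  192.192.0.0/11 (192.192.0.0 - 192.223.255.255)
  192.216.0.0/13 (192.216.0.0 - 192.223.255.255)
Total matching entries: 4.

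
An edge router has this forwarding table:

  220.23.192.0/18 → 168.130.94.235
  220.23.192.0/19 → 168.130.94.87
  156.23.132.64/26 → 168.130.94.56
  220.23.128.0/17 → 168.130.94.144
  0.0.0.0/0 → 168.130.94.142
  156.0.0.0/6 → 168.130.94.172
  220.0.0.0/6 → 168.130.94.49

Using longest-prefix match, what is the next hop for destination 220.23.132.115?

168.130.94.144

Routes whose prefix contains 220.23.132.115:
  0.0.0.0/0 (default, matches everything) -> 168.130.94.142
  220.0.0.0/6 (220.0.0.0 - 223.255.255.255) -> 168.130.94.49
  220.23.128.0/17 (220.23.128.0 - 220.23.255.255) -> 168.130.94.144
More-specific entries that do NOT match:
  156.23.132.64/26 (156.23.132.64 - 156.23.132.127) does not contain 220.23.132.115
  220.23.192.0/19 (220.23.192.0 - 220.23.223.255) does not contain 220.23.132.115
  220.23.192.0/18 (220.23.192.0 - 220.23.255.255) does not contain 220.23.132.115
Longest matching prefix is /17 -> next hop 168.130.94.144.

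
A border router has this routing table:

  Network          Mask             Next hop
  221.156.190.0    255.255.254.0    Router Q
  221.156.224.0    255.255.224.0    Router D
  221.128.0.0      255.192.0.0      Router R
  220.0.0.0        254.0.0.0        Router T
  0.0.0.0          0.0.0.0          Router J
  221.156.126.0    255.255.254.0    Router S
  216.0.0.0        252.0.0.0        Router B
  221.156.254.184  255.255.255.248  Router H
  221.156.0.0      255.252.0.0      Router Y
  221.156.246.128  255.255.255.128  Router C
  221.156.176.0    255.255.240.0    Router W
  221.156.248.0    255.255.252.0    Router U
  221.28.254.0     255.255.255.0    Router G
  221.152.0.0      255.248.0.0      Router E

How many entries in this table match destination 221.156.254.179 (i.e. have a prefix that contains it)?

Prefixes containing 221.156.254.179:
  0.0.0.0/0 (default, matches everything)
  220.0.0.0/7 (220.0.0.0 - 221.255.255.255)
  221.128.0.0/10 (221.128.0.0 - 221.191.255.255)
  221.152.0.0/13 (221.152.0.0 - 221.159.255.255)
  221.156.0.0/14 (221.156.0.0 - 221.159.255.255)
  221.156.224.0/19 (221.156.224.0 - 221.156.255.255)
Total matching entries: 6.

6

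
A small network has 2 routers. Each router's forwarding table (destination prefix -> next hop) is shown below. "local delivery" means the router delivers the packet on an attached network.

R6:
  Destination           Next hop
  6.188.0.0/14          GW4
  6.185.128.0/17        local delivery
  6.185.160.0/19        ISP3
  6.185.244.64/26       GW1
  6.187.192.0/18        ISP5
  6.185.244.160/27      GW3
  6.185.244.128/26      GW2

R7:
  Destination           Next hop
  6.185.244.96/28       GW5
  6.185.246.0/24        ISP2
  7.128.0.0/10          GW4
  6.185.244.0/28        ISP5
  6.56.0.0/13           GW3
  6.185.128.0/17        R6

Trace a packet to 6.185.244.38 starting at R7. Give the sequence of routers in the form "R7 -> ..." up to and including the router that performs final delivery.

At R7: longest match for 6.185.244.38 is 6.185.128.0/17 -> R6
At R6: longest match for 6.185.244.38 is 6.185.128.0/17 -> local delivery

R7 -> R6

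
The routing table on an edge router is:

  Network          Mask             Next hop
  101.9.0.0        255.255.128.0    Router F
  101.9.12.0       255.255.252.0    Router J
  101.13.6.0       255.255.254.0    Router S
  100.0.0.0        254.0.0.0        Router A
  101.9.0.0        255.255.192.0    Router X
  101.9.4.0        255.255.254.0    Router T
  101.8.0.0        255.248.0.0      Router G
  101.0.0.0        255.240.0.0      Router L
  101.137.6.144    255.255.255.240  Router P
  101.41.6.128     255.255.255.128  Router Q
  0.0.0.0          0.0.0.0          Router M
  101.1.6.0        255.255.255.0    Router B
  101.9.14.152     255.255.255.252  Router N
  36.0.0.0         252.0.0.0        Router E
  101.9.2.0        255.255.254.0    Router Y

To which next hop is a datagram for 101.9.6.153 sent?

Routes whose prefix contains 101.9.6.153:
  0.0.0.0/0 (default, matches everything) -> Router M
  100.0.0.0/7 (100.0.0.0 - 101.255.255.255) -> Router A
  101.0.0.0/12 (101.0.0.0 - 101.15.255.255) -> Router L
  101.8.0.0/13 (101.8.0.0 - 101.15.255.255) -> Router G
  101.9.0.0/17 (101.9.0.0 - 101.9.127.255) -> Router F
  101.9.0.0/18 (101.9.0.0 - 101.9.63.255) -> Router X
More-specific entries that do NOT match:
  101.9.14.152/30 (101.9.14.152 - 101.9.14.155) does not contain 101.9.6.153
  101.137.6.144/28 (101.137.6.144 - 101.137.6.159) does not contain 101.9.6.153
  101.41.6.128/25 (101.41.6.128 - 101.41.6.255) does not contain 101.9.6.153
  101.1.6.0/24 (101.1.6.0 - 101.1.6.255) does not contain 101.9.6.153
  101.13.6.0/23 (101.13.6.0 - 101.13.7.255) does not contain 101.9.6.153
  101.9.4.0/23 (101.9.4.0 - 101.9.5.255) does not contain 101.9.6.153
  101.9.2.0/23 (101.9.2.0 - 101.9.3.255) does not contain 101.9.6.153
  101.9.12.0/22 (101.9.12.0 - 101.9.15.255) does not contain 101.9.6.153
Longest matching prefix is /18 -> next hop Router X.

Router X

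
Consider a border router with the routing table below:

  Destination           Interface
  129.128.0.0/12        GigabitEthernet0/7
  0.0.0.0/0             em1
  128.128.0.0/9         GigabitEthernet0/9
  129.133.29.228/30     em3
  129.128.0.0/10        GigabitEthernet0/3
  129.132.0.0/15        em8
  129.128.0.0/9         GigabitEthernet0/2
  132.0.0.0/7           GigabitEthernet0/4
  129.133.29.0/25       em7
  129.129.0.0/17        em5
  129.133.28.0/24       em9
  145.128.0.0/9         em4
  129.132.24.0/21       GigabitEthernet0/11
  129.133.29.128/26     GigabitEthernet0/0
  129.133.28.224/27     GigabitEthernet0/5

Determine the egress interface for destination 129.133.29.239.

Routes whose prefix contains 129.133.29.239:
  0.0.0.0/0 (default, matches everything) -> em1
  129.128.0.0/9 (129.128.0.0 - 129.255.255.255) -> GigabitEthernet0/2
  129.128.0.0/10 (129.128.0.0 - 129.191.255.255) -> GigabitEthernet0/3
  129.128.0.0/12 (129.128.0.0 - 129.143.255.255) -> GigabitEthernet0/7
  129.132.0.0/15 (129.132.0.0 - 129.133.255.255) -> em8
More-specific entries that do NOT match:
  129.133.29.228/30 (129.133.29.228 - 129.133.29.231) does not contain 129.133.29.239
  129.133.28.224/27 (129.133.28.224 - 129.133.28.255) does not contain 129.133.29.239
  129.133.29.128/26 (129.133.29.128 - 129.133.29.191) does not contain 129.133.29.239
  129.133.29.0/25 (129.133.29.0 - 129.133.29.127) does not contain 129.133.29.239
  129.133.28.0/24 (129.133.28.0 - 129.133.28.255) does not contain 129.133.29.239
  129.132.24.0/21 (129.132.24.0 - 129.132.31.255) does not contain 129.133.29.239
  129.129.0.0/17 (129.129.0.0 - 129.129.127.255) does not contain 129.133.29.239
Longest matching prefix is /15 -> interface em8.

em8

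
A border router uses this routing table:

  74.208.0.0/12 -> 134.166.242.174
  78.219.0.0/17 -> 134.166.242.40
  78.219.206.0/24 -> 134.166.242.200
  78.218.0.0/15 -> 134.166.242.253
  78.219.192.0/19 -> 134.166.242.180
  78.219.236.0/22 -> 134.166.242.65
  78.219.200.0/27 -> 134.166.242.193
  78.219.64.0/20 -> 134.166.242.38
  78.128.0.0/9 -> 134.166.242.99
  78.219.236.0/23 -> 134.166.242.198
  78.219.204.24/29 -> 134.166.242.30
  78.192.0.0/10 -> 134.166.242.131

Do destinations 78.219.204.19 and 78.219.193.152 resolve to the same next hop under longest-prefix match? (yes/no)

yes

78.219.204.19: longest match 78.219.192.0/19 -> 134.166.242.180
78.219.193.152: longest match 78.219.192.0/19 -> 134.166.242.180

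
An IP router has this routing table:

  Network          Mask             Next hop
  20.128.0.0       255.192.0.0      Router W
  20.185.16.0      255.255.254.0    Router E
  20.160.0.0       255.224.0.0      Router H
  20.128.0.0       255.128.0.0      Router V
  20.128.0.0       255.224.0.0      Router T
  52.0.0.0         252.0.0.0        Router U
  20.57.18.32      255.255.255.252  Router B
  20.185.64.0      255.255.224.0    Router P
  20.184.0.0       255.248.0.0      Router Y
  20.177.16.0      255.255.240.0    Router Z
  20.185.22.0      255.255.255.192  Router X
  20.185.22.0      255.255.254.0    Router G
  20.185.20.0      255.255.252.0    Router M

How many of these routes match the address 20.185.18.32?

Prefixes containing 20.185.18.32:
  20.128.0.0/9 (20.128.0.0 - 20.255.255.255)
  20.128.0.0/10 (20.128.0.0 - 20.191.255.255)
  20.160.0.0/11 (20.160.0.0 - 20.191.255.255)
  20.184.0.0/13 (20.184.0.0 - 20.191.255.255)
Total matching entries: 4.

4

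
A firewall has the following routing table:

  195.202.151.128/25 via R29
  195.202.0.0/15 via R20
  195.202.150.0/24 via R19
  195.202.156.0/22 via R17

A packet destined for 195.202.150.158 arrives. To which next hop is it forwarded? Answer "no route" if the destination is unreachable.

R19

Routes whose prefix contains 195.202.150.158:
  195.202.0.0/15 (195.202.0.0 - 195.203.255.255) -> R20
  195.202.150.0/24 (195.202.150.0 - 195.202.150.255) -> R19
More-specific entries that do NOT match:
  195.202.151.128/25 (195.202.151.128 - 195.202.151.255) does not contain 195.202.150.158
Longest matching prefix is /24 -> next hop R19.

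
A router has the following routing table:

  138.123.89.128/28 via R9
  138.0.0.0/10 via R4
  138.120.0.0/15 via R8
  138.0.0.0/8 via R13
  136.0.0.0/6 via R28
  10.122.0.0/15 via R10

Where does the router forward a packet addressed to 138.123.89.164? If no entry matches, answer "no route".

Routes whose prefix contains 138.123.89.164:
  136.0.0.0/6 (136.0.0.0 - 139.255.255.255) -> R28
  138.0.0.0/8 (138.0.0.0 - 138.255.255.255) -> R13
More-specific entries that do NOT match:
  138.123.89.128/28 (138.123.89.128 - 138.123.89.143) does not contain 138.123.89.164
  138.120.0.0/15 (138.120.0.0 - 138.121.255.255) does not contain 138.123.89.164
  10.122.0.0/15 (10.122.0.0 - 10.123.255.255) does not contain 138.123.89.164
  138.0.0.0/10 (138.0.0.0 - 138.63.255.255) does not contain 138.123.89.164
Longest matching prefix is /8 -> next hop R13.

R13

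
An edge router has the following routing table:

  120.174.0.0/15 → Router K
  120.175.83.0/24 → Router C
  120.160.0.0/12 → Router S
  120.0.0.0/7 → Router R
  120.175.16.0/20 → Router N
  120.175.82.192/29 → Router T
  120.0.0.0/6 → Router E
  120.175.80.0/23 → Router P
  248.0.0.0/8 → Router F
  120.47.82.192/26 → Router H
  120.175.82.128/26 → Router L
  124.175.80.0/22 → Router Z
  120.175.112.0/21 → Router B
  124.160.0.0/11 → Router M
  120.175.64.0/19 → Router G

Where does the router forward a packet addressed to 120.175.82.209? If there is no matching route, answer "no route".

Routes whose prefix contains 120.175.82.209:
  120.0.0.0/6 (120.0.0.0 - 123.255.255.255) -> Router E
  120.0.0.0/7 (120.0.0.0 - 121.255.255.255) -> Router R
  120.160.0.0/12 (120.160.0.0 - 120.175.255.255) -> Router S
  120.174.0.0/15 (120.174.0.0 - 120.175.255.255) -> Router K
  120.175.64.0/19 (120.175.64.0 - 120.175.95.255) -> Router G
More-specific entries that do NOT match:
  120.175.82.192/29 (120.175.82.192 - 120.175.82.199) does not contain 120.175.82.209
  120.47.82.192/26 (120.47.82.192 - 120.47.82.255) does not contain 120.175.82.209
  120.175.82.128/26 (120.175.82.128 - 120.175.82.191) does not contain 120.175.82.209
  120.175.83.0/24 (120.175.83.0 - 120.175.83.255) does not contain 120.175.82.209
  120.175.80.0/23 (120.175.80.0 - 120.175.81.255) does not contain 120.175.82.209
  124.175.80.0/22 (124.175.80.0 - 124.175.83.255) does not contain 120.175.82.209
  120.175.112.0/21 (120.175.112.0 - 120.175.119.255) does not contain 120.175.82.209
  120.175.16.0/20 (120.175.16.0 - 120.175.31.255) does not contain 120.175.82.209
Longest matching prefix is /19 -> next hop Router G.

Router G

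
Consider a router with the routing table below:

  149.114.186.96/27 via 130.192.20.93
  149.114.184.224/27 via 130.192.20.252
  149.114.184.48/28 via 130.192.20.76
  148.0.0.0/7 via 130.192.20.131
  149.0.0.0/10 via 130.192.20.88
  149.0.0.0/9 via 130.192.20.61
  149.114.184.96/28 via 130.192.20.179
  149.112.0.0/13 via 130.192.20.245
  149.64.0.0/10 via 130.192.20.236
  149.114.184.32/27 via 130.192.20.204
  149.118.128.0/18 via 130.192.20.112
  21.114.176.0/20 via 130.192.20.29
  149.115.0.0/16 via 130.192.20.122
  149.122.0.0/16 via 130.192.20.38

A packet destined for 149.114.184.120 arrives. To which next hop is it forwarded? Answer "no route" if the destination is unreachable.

130.192.20.245

Routes whose prefix contains 149.114.184.120:
  148.0.0.0/7 (148.0.0.0 - 149.255.255.255) -> 130.192.20.131
  149.0.0.0/9 (149.0.0.0 - 149.127.255.255) -> 130.192.20.61
  149.64.0.0/10 (149.64.0.0 - 149.127.255.255) -> 130.192.20.236
  149.112.0.0/13 (149.112.0.0 - 149.119.255.255) -> 130.192.20.245
More-specific entries that do NOT match:
  149.114.184.48/28 (149.114.184.48 - 149.114.184.63) does not contain 149.114.184.120
  149.114.184.96/28 (149.114.184.96 - 149.114.184.111) does not contain 149.114.184.120
  149.114.186.96/27 (149.114.186.96 - 149.114.186.127) does not contain 149.114.184.120
  149.114.184.224/27 (149.114.184.224 - 149.114.184.255) does not contain 149.114.184.120
  149.114.184.32/27 (149.114.184.32 - 149.114.184.63) does not contain 149.114.184.120
  21.114.176.0/20 (21.114.176.0 - 21.114.191.255) does not contain 149.114.184.120
  149.118.128.0/18 (149.118.128.0 - 149.118.191.255) does not contain 149.114.184.120
  149.115.0.0/16 (149.115.0.0 - 149.115.255.255) does not contain 149.114.184.120
  149.122.0.0/16 (149.122.0.0 - 149.122.255.255) does not contain 149.114.184.120
Longest matching prefix is /13 -> next hop 130.192.20.245.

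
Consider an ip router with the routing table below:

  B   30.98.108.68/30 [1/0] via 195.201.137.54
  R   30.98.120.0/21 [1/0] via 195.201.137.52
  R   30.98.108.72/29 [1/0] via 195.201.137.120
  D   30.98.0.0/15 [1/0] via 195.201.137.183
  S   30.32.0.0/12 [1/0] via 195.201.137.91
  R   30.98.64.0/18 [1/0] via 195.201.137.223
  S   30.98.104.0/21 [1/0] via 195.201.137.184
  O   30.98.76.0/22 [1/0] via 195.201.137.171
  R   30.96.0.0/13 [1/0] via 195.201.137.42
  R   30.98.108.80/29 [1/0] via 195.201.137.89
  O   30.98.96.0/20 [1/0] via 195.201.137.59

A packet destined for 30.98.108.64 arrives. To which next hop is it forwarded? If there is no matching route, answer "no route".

Routes whose prefix contains 30.98.108.64:
  30.96.0.0/13 (30.96.0.0 - 30.103.255.255) -> 195.201.137.42
  30.98.0.0/15 (30.98.0.0 - 30.99.255.255) -> 195.201.137.183
  30.98.64.0/18 (30.98.64.0 - 30.98.127.255) -> 195.201.137.223
  30.98.96.0/20 (30.98.96.0 - 30.98.111.255) -> 195.201.137.59
  30.98.104.0/21 (30.98.104.0 - 30.98.111.255) -> 195.201.137.184
More-specific entries that do NOT match:
  30.98.108.68/30 (30.98.108.68 - 30.98.108.71) does not contain 30.98.108.64
  30.98.108.72/29 (30.98.108.72 - 30.98.108.79) does not contain 30.98.108.64
  30.98.108.80/29 (30.98.108.80 - 30.98.108.87) does not contain 30.98.108.64
  30.98.76.0/22 (30.98.76.0 - 30.98.79.255) does not contain 30.98.108.64
Longest matching prefix is /21 -> next hop 195.201.137.184.

195.201.137.184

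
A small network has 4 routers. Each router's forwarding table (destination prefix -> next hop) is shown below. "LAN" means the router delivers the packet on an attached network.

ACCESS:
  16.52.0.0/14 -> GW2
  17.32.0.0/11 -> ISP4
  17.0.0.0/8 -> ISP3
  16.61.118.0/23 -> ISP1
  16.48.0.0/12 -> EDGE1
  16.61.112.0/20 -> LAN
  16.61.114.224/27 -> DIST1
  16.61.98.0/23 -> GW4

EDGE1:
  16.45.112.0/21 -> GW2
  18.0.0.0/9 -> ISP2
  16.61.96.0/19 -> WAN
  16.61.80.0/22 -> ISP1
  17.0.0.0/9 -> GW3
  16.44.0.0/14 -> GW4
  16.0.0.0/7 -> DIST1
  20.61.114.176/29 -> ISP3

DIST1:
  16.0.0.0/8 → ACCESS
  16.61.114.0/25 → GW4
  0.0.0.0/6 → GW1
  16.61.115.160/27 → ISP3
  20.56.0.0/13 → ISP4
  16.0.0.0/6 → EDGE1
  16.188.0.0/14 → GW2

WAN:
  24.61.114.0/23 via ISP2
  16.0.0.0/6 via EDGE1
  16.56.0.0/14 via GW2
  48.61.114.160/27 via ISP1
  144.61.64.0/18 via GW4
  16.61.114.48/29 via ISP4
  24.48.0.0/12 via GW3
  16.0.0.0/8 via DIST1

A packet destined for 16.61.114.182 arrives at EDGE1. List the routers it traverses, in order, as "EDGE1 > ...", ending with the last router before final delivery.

At EDGE1: longest match for 16.61.114.182 is 16.61.96.0/19 -> WAN
At WAN: longest match for 16.61.114.182 is 16.0.0.0/8 -> DIST1
At DIST1: longest match for 16.61.114.182 is 16.0.0.0/8 -> ACCESS
At ACCESS: longest match for 16.61.114.182 is 16.61.112.0/20 -> LAN

EDGE1 > WAN > DIST1 > ACCESS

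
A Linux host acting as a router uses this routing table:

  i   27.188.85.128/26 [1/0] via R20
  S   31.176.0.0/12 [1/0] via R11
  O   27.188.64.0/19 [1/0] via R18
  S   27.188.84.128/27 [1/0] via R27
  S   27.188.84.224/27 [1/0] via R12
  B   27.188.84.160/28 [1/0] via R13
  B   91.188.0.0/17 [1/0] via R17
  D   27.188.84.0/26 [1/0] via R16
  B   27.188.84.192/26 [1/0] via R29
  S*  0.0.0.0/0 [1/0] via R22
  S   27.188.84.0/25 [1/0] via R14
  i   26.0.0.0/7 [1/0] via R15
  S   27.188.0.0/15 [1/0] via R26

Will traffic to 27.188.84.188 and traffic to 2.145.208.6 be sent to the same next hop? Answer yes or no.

no

27.188.84.188: longest match 27.188.64.0/19 -> R18
2.145.208.6: longest match 0.0.0.0/0 -> R22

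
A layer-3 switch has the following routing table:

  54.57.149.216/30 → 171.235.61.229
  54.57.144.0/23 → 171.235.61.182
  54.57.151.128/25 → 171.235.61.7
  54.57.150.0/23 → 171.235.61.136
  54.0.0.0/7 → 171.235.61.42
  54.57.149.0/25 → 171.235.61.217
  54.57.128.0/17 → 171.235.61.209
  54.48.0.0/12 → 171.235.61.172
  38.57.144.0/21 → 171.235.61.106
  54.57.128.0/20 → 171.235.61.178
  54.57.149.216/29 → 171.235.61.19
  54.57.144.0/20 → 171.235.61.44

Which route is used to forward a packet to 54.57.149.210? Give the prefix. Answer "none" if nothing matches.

54.57.144.0/20

Entries matching 54.57.149.210:
  54.0.0.0/7 (54.0.0.0 - 55.255.255.255)
  54.48.0.0/12 (54.48.0.0 - 54.63.255.255)
  54.57.128.0/17 (54.57.128.0 - 54.57.255.255)
  54.57.144.0/20 (54.57.144.0 - 54.57.159.255)
Most specific is 54.57.144.0/20.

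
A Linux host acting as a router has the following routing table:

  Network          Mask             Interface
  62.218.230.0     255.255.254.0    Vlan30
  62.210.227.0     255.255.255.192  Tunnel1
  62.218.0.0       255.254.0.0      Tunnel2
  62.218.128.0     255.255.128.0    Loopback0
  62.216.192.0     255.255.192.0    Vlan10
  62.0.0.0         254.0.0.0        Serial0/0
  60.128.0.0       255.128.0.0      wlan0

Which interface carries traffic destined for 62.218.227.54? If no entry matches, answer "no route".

Routes whose prefix contains 62.218.227.54:
  62.0.0.0/7 (62.0.0.0 - 63.255.255.255) -> Serial0/0
  62.218.0.0/15 (62.218.0.0 - 62.219.255.255) -> Tunnel2
  62.218.128.0/17 (62.218.128.0 - 62.218.255.255) -> Loopback0
More-specific entries that do NOT match:
  62.210.227.0/26 (62.210.227.0 - 62.210.227.63) does not contain 62.218.227.54
  62.218.230.0/23 (62.218.230.0 - 62.218.231.255) does not contain 62.218.227.54
  62.216.192.0/18 (62.216.192.0 - 62.216.255.255) does not contain 62.218.227.54
Longest matching prefix is /17 -> interface Loopback0.

Loopback0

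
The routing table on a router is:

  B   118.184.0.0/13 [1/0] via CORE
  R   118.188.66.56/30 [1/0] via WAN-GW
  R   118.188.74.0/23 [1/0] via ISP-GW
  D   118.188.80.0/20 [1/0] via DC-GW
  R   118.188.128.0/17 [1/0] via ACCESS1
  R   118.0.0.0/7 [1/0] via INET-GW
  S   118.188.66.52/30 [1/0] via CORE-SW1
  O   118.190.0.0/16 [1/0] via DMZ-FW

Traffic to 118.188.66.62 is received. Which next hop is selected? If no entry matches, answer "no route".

Routes whose prefix contains 118.188.66.62:
  118.0.0.0/7 (118.0.0.0 - 119.255.255.255) -> INET-GW
  118.184.0.0/13 (118.184.0.0 - 118.191.255.255) -> CORE
More-specific entries that do NOT match:
  118.188.66.56/30 (118.188.66.56 - 118.188.66.59) does not contain 118.188.66.62
  118.188.66.52/30 (118.188.66.52 - 118.188.66.55) does not contain 118.188.66.62
  118.188.74.0/23 (118.188.74.0 - 118.188.75.255) does not contain 118.188.66.62
  118.188.80.0/20 (118.188.80.0 - 118.188.95.255) does not contain 118.188.66.62
  118.188.128.0/17 (118.188.128.0 - 118.188.255.255) does not contain 118.188.66.62
  118.190.0.0/16 (118.190.0.0 - 118.190.255.255) does not contain 118.188.66.62
Longest matching prefix is /13 -> next hop CORE.

CORE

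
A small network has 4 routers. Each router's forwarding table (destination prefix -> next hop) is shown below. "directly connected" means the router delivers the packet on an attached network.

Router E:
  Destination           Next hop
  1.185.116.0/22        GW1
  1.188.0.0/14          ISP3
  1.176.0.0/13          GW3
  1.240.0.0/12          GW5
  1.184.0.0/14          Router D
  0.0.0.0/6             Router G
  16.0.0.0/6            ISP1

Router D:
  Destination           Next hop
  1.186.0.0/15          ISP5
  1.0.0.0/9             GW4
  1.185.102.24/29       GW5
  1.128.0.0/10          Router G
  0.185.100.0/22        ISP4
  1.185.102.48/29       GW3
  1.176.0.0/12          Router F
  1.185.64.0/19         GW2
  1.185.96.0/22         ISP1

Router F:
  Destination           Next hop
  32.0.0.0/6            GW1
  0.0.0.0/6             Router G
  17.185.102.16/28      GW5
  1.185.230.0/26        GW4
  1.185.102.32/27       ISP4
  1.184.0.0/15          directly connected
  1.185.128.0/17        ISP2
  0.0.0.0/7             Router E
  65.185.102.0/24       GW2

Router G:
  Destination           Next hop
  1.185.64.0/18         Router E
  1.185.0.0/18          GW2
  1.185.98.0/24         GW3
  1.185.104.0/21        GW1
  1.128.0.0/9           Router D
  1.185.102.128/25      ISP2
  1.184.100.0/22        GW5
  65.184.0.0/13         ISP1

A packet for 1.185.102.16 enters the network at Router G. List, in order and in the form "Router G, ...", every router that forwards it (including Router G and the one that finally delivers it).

Router G, Router E, Router D, Router F

At Router G: longest match for 1.185.102.16 is 1.185.64.0/18 -> Router E
At Router E: longest match for 1.185.102.16 is 1.184.0.0/14 -> Router D
At Router D: longest match for 1.185.102.16 is 1.176.0.0/12 -> Router F
At Router F: longest match for 1.185.102.16 is 1.184.0.0/15 -> directly connected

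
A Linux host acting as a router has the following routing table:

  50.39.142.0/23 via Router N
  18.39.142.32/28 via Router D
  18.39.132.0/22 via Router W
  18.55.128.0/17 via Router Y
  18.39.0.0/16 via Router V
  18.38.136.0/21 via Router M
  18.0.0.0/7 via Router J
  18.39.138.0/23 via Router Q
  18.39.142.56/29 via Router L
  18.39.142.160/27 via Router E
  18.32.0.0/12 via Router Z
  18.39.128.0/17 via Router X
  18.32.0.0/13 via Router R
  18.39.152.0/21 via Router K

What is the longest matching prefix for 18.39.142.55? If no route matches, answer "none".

Entries matching 18.39.142.55:
  18.0.0.0/7 (18.0.0.0 - 19.255.255.255)
  18.32.0.0/12 (18.32.0.0 - 18.47.255.255)
  18.32.0.0/13 (18.32.0.0 - 18.39.255.255)
  18.39.0.0/16 (18.39.0.0 - 18.39.255.255)
  18.39.128.0/17 (18.39.128.0 - 18.39.255.255)
Most specific is 18.39.128.0/17.

18.39.128.0/17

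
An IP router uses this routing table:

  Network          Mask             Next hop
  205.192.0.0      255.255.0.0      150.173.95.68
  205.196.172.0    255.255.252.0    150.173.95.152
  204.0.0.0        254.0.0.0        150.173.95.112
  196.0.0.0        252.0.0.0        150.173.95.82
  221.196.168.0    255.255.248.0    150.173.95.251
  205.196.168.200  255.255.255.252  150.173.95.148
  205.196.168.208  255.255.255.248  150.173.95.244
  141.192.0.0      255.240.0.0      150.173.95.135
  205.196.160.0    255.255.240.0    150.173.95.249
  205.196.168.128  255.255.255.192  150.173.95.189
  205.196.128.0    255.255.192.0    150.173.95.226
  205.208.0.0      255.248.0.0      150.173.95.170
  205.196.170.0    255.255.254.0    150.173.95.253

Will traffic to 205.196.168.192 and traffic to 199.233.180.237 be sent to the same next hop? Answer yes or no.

205.196.168.192: longest match 205.196.160.0/20 -> 150.173.95.249
199.233.180.237: longest match 196.0.0.0/6 -> 150.173.95.82

no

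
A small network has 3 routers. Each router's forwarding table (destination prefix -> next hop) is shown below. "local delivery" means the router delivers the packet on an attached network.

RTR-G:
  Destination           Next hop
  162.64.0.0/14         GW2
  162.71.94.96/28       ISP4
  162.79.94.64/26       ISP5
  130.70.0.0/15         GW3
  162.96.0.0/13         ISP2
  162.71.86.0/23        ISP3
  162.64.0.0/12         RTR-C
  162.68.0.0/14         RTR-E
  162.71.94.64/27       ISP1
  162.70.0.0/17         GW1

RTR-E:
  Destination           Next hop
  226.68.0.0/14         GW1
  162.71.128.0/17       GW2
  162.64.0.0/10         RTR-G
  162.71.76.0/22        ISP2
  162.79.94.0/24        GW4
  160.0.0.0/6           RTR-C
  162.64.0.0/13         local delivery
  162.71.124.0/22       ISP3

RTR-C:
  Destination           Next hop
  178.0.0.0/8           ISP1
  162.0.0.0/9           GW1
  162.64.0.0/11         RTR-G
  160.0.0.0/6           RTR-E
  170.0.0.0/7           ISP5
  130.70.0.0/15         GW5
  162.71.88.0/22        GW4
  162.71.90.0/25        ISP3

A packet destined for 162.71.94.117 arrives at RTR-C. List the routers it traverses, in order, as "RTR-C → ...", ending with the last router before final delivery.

At RTR-C: longest match for 162.71.94.117 is 162.64.0.0/11 -> RTR-G
At RTR-G: longest match for 162.71.94.117 is 162.68.0.0/14 -> RTR-E
At RTR-E: longest match for 162.71.94.117 is 162.64.0.0/13 -> local delivery

RTR-C → RTR-G → RTR-E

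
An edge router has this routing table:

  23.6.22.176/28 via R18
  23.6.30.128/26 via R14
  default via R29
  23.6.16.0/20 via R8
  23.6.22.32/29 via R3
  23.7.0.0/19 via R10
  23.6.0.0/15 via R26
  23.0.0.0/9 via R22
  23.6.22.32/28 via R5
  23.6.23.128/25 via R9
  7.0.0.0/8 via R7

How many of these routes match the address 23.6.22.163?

4

Prefixes containing 23.6.22.163:
  0.0.0.0/0 (default, matches everything)
  23.0.0.0/9 (23.0.0.0 - 23.127.255.255)
  23.6.0.0/15 (23.6.0.0 - 23.7.255.255)
  23.6.16.0/20 (23.6.16.0 - 23.6.31.255)
Total matching entries: 4.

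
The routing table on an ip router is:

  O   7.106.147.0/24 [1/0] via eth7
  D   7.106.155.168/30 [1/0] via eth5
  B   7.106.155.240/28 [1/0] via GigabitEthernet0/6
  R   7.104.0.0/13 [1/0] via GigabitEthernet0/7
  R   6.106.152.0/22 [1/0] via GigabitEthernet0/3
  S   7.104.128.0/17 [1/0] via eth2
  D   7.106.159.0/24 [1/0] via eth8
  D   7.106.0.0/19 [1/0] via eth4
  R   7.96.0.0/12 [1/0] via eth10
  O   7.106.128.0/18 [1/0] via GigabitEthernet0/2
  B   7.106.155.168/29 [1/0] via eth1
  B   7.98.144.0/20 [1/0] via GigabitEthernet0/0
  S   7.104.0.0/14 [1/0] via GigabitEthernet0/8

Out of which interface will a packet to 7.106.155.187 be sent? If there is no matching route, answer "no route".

GigabitEthernet0/2

Routes whose prefix contains 7.106.155.187:
  7.96.0.0/12 (7.96.0.0 - 7.111.255.255) -> eth10
  7.104.0.0/13 (7.104.0.0 - 7.111.255.255) -> GigabitEthernet0/7
  7.104.0.0/14 (7.104.0.0 - 7.107.255.255) -> GigabitEthernet0/8
  7.106.128.0/18 (7.106.128.0 - 7.106.191.255) -> GigabitEthernet0/2
More-specific entries that do NOT match:
  7.106.155.168/30 (7.106.155.168 - 7.106.155.171) does not contain 7.106.155.187
  7.106.155.168/29 (7.106.155.168 - 7.106.155.175) does not contain 7.106.155.187
  7.106.155.240/28 (7.106.155.240 - 7.106.155.255) does not contain 7.106.155.187
  7.106.147.0/24 (7.106.147.0 - 7.106.147.255) does not contain 7.106.155.187
  7.106.159.0/24 (7.106.159.0 - 7.106.159.255) does not contain 7.106.155.187
  6.106.152.0/22 (6.106.152.0 - 6.106.155.255) does not contain 7.106.155.187
  7.98.144.0/20 (7.98.144.0 - 7.98.159.255) does not contain 7.106.155.187
  7.106.0.0/19 (7.106.0.0 - 7.106.31.255) does not contain 7.106.155.187
Longest matching prefix is /18 -> interface GigabitEthernet0/2.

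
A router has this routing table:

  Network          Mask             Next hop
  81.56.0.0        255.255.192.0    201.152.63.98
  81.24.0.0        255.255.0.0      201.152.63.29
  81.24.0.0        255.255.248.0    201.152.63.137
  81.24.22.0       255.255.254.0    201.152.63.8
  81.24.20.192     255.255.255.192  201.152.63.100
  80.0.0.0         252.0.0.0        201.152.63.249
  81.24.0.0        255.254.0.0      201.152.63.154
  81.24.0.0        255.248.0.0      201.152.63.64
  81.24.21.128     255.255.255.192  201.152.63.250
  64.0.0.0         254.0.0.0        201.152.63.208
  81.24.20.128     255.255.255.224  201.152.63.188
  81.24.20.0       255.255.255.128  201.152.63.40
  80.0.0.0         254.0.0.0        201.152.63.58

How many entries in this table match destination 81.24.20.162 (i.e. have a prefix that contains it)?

Prefixes containing 81.24.20.162:
  80.0.0.0/6 (80.0.0.0 - 83.255.255.255)
  80.0.0.0/7 (80.0.0.0 - 81.255.255.255)
  81.24.0.0/13 (81.24.0.0 - 81.31.255.255)
  81.24.0.0/15 (81.24.0.0 - 81.25.255.255)
  81.24.0.0/16 (81.24.0.0 - 81.24.255.255)
Total matching entries: 5.

5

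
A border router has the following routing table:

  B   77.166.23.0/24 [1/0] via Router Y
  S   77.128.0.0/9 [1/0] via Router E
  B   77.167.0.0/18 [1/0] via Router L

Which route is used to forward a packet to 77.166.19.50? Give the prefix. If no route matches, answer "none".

Entries matching 77.166.19.50:
  77.128.0.0/9 (77.128.0.0 - 77.255.255.255)
Most specific is 77.128.0.0/9.

77.128.0.0/9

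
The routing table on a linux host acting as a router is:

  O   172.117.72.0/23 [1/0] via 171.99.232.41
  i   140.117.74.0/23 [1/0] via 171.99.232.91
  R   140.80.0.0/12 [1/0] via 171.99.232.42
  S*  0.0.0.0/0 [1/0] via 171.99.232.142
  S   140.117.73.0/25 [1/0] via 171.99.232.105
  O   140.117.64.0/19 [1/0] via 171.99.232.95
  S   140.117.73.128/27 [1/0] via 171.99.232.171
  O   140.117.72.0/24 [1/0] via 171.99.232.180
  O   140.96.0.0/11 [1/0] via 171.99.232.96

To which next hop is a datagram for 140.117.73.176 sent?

171.99.232.95

Routes whose prefix contains 140.117.73.176:
  0.0.0.0/0 (default, matches everything) -> 171.99.232.142
  140.96.0.0/11 (140.96.0.0 - 140.127.255.255) -> 171.99.232.96
  140.117.64.0/19 (140.117.64.0 - 140.117.95.255) -> 171.99.232.95
More-specific entries that do NOT match:
  140.117.73.128/27 (140.117.73.128 - 140.117.73.159) does not contain 140.117.73.176
  140.117.73.0/25 (140.117.73.0 - 140.117.73.127) does not contain 140.117.73.176
  140.117.72.0/24 (140.117.72.0 - 140.117.72.255) does not contain 140.117.73.176
  172.117.72.0/23 (172.117.72.0 - 172.117.73.255) does not contain 140.117.73.176
  140.117.74.0/23 (140.117.74.0 - 140.117.75.255) does not contain 140.117.73.176
Longest matching prefix is /19 -> next hop 171.99.232.95.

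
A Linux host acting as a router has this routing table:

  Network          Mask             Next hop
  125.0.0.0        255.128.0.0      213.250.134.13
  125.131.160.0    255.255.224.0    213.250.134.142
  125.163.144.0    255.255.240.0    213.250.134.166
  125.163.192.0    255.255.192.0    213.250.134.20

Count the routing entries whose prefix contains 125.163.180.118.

No listed prefix contains 125.163.180.118.
Total matching entries: 0.

0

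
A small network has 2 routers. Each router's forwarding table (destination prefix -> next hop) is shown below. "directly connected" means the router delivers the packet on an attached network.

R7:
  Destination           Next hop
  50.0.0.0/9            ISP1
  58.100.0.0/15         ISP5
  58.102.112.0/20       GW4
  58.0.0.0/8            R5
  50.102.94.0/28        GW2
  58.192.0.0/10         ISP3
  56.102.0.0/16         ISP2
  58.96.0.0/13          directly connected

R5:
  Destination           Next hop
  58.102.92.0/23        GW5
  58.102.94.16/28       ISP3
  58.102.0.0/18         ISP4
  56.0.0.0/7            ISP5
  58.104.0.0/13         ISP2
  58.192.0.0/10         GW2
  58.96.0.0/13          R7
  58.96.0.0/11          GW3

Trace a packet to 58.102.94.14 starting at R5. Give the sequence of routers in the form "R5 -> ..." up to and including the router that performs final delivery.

R5 -> R7

At R5: longest match for 58.102.94.14 is 58.96.0.0/13 -> R7
At R7: longest match for 58.102.94.14 is 58.96.0.0/13 -> directly connected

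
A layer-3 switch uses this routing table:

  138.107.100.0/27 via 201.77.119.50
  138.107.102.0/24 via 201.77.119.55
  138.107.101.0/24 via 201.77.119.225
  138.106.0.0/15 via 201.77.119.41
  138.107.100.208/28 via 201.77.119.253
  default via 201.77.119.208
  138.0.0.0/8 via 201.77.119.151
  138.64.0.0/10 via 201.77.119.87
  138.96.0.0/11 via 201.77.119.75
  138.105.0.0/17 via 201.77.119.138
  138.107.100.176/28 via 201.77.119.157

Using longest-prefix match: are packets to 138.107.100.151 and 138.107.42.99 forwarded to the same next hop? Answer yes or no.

138.107.100.151: longest match 138.106.0.0/15 -> 201.77.119.41
138.107.42.99: longest match 138.106.0.0/15 -> 201.77.119.41

yes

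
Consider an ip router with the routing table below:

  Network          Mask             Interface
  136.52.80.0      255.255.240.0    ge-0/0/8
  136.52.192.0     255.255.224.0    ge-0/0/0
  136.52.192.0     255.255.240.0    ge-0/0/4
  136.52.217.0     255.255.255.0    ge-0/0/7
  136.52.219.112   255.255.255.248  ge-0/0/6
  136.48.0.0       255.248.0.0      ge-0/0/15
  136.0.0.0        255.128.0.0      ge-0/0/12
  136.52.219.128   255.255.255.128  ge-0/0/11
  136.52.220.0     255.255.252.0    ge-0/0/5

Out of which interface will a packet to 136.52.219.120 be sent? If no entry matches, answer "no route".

ge-0/0/0

Routes whose prefix contains 136.52.219.120:
  136.0.0.0/9 (136.0.0.0 - 136.127.255.255) -> ge-0/0/12
  136.48.0.0/13 (136.48.0.0 - 136.55.255.255) -> ge-0/0/15
  136.52.192.0/19 (136.52.192.0 - 136.52.223.255) -> ge-0/0/0
More-specific entries that do NOT match:
  136.52.219.112/29 (136.52.219.112 - 136.52.219.119) does not contain 136.52.219.120
  136.52.219.128/25 (136.52.219.128 - 136.52.219.255) does not contain 136.52.219.120
  136.52.217.0/24 (136.52.217.0 - 136.52.217.255) does not contain 136.52.219.120
  136.52.220.0/22 (136.52.220.0 - 136.52.223.255) does not contain 136.52.219.120
  136.52.80.0/20 (136.52.80.0 - 136.52.95.255) does not contain 136.52.219.120
  136.52.192.0/20 (136.52.192.0 - 136.52.207.255) does not contain 136.52.219.120
Longest matching prefix is /19 -> interface ge-0/0/0.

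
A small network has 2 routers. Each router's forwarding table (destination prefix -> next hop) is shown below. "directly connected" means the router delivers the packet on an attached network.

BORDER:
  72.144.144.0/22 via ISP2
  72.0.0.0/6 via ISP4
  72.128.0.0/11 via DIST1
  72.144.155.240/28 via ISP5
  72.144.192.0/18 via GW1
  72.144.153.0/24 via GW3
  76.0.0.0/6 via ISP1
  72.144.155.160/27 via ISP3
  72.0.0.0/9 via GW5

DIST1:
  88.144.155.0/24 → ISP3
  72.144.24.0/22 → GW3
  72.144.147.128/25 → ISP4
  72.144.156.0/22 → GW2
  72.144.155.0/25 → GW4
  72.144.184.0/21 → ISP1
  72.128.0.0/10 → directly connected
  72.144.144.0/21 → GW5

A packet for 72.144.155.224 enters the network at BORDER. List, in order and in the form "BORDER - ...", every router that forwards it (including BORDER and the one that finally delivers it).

At BORDER: longest match for 72.144.155.224 is 72.128.0.0/11 -> DIST1
At DIST1: longest match for 72.144.155.224 is 72.128.0.0/10 -> directly connected

BORDER - DIST1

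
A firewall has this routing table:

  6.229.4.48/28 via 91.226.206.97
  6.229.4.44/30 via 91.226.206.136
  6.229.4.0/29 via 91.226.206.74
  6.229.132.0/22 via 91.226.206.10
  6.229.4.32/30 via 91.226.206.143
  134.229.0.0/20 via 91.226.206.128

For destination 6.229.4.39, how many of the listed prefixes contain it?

0

No listed prefix contains 6.229.4.39.
Total matching entries: 0.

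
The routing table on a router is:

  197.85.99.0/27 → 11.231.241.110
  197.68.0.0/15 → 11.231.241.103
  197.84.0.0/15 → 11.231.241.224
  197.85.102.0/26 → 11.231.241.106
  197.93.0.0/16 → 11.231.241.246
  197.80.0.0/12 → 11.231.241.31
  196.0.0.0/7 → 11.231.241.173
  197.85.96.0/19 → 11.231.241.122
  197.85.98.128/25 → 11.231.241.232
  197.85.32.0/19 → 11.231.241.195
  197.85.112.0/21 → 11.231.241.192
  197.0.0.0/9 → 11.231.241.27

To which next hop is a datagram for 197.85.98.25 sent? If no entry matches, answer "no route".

Routes whose prefix contains 197.85.98.25:
  196.0.0.0/7 (196.0.0.0 - 197.255.255.255) -> 11.231.241.173
  197.0.0.0/9 (197.0.0.0 - 197.127.255.255) -> 11.231.241.27
  197.80.0.0/12 (197.80.0.0 - 197.95.255.255) -> 11.231.241.31
  197.84.0.0/15 (197.84.0.0 - 197.85.255.255) -> 11.231.241.224
  197.85.96.0/19 (197.85.96.0 - 197.85.127.255) -> 11.231.241.122
More-specific entries that do NOT match:
  197.85.99.0/27 (197.85.99.0 - 197.85.99.31) does not contain 197.85.98.25
  197.85.102.0/26 (197.85.102.0 - 197.85.102.63) does not contain 197.85.98.25
  197.85.98.128/25 (197.85.98.128 - 197.85.98.255) does not contain 197.85.98.25
  197.85.112.0/21 (197.85.112.0 - 197.85.119.255) does not contain 197.85.98.25
Longest matching prefix is /19 -> next hop 11.231.241.122.

11.231.241.122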